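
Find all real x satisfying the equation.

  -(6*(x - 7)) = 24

Step 1. [-(6*(x - 7)) = 24] leading − — multiply by −1 ⇒ neg: 6*(x - 7) = -24.
Step 2. [6*(x - 7) = -24] 6 out front; divide by 6 ⇒ div: x - 7 = -4.
Step 3. [x - 7 = -4] -7 is outermost — add 7 both sides ⇒ sub: x = 3.

Answer: x ∈ {3}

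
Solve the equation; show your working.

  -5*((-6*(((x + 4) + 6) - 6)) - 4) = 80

Step 1. [-5*((-6*(((x + 4) + 6) - 6)) - 4) = 80] -5 out front; divide by -5. So div: (-6*(((x + 4) + 6) - 6)) - 4 = -16.
Step 2. [(-6*(((x + 4) + 6) - 6)) - 4 = -16] peel the -4: add 4 from each side. So sub: -6*(((x + 4) + 6) - 6) = -12.
Step 3. [-6*(((x + 4) + 6) - 6) = -12] -6 out front; divide by -6, so div: ((x + 4) + 6) - 6 = 2.
Step 4. [((x + 4) + 6) - 6 = 2] add 6: x sits inside (… - 6), so sub: (x + 4) + 6 = 8.
Step 5. [(x + 4) + 6 = 8] +6 is outermost — subtract 6 both sides. So sub: x + 4 = 2.
Step 6. [x + 4 = 2] 4 comes off first (subtract 4) ⇒ sub: x = -2.

Answer: x ∈ {-2}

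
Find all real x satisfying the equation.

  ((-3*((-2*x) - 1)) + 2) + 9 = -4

Step 1. [((-3*((-2*x) - 1)) + 2) + 9 = -4] peel the +9: subtract 9 from each side ⇒ sub: (-3*((-2*x) - 1)) + 2 = -13.
Step 2. [(-3*((-2*x) - 1)) + 2 = -13] the outer +2 inverts by subtracting 2, so sub: -3*((-2*x) - 1) = -15.
Step 3. [-3*((-2*x) - 1) = -15] divide by the outer -3 ⇒ div: (-2*x) - 1 = 5.
Step 4. [(-2*x) - 1 = 5] add 1: x sits inside (… - 1). So sub: -2*x = 6.
Step 5. [-2*x = 6] -2·(inner) — divide through by -2 ⇒ div: x = -3.

Answer: x ∈ {-3}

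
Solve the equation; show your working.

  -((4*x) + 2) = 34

Step 1. [-((4*x) + 2) = 34] LHS negated; negate both sides ⇒ neg: (4*x) + 2 = -34.
Step 2. [(4*x) + 2 = -34] 2 comes off first (subtract 2). So sub: 4*x = -36.
Step 3. [4*x = -36] leading coefficient 4: divide by 4 ⇒ div: x = -9.

Answer: x ∈ {-9}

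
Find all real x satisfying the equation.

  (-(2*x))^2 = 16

Step 1. [(-(2*x))^2 = 16] √ both sides: 16 ≥ 0 gives two branches. So sqrt: -(2*x) = 4 or -4.
Step 2. [-(2*x) = 4 or -4] leading − — multiply by −1, so neg: 2*x = -4 or 4.
Step 3. [2*x = -4 or 4] divide by the outer 2, so div: x = -2 or 2.

Answer: x ∈ {-2, 2}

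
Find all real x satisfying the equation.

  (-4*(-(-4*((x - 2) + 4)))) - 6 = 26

Step 1. [(-4*(-(-4*((x - 2) + 4)))) - 6 = 26] the outer -6 inverts by adding 6. So sub: -4*(-(-4*((x - 2) + 4))) = 32.
Step 2. [-4*(-(-4*((x - 2) + 4))) = 32] leading coefficient -4: divide by -4 ⇒ div: -(-4*((x - 2) + 4)) = -8.
Step 3. [-(-4*((x - 2) + 4)) = -8] flip signs both sides. So neg: -4*((x - 2) + 4) = 8.
Step 4. [-4*((x - 2) + 4) = 8] leading coefficient -4: divide by -4, so div: (x - 2) + 4 = -2.
Step 5. [(x - 2) + 4 = -2] subtract 4: x sits inside (… + 4) ⇒ sub: x - 2 = -6.
Step 6. [x - 2 = -6] add 2: x sits inside (… - 2). So sub: x = -4.

Answer: x ∈ {-4}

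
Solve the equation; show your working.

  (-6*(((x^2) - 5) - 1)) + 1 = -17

Step 1. [(-6*(((x^2) - 5) - 1)) + 1 = -17] subtract 1: x sits inside (… + 1). So sub: -6*(((x^2) - 5) - 1) = -18.
Step 2. [-6*(((x^2) - 5) - 1) = -18] LHS = -6·(…); ÷-6 both sides ⇒ div: ((x^2) - 5) - 1 = 3.
Step 3. [((x^2) - 5) - 1 = 3] peel the -1: add 1 from each side. So sub: (x^2) - 5 = 4.
Step 4. [(x^2) - 5 = 4] 5 comes off first (add 5) ⇒ sub: x^2 = 9.
Step 5. [x^2 = 9] LHS squared, RHS 9 ≥ 0: apply √ (±), so sqrt: x = 3 or -3.

Answer: x ∈ {-3, 3}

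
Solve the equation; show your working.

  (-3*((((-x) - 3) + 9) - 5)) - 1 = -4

Step 1. [(-3*((((-x) - 3) + 9) - 5)) - 1 = -4] add 1: x sits inside (… - 1), so sub: -3*((((-x) - 3) + 9) - 5) = -3.
Step 2. [-3*((((-x) - 3) + 9) - 5) = -3] leading coefficient -3: divide by -3. So div: (((-x) - 3) + 9) - 5 = 1.
Step 3. [(((-x) - 3) + 9) - 5 = 1] 5 comes off first (add 5). So sub: ((-x) - 3) + 9 = 6.
Step 4. [((-x) - 3) + 9 = 6] +9 is outermost — subtract 9 both sides. So sub: (-x) - 3 = -3.
Step 5. [(-x) - 3 = -3] 3 comes off first (add 3). So sub: -x = 0.
Step 6. [-x = 0] leading − — multiply by −1. So neg: x = 0.

Answer: x ∈ {0}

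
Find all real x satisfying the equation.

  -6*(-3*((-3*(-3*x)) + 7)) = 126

Step 1. [-6*(-3*((-3*(-3*x)) + 7)) = 126] leading coefficient -6: divide by -6, so div: -3*((-3*(-3*x)) + 7) = -21.
Step 2. [-3*((-3*(-3*x)) + 7) = -21] -3 out front; divide by -3, so div: (-3*(-3*x)) + 7 = 7.
Step 3. [(-3*(-3*x)) + 7 = 7] 7 comes off first (subtract 7). So sub: -3*(-3*x) = 0.
Step 4. [-3*(-3*x) = 0] LHS = -3·(…); ÷-3 both sides, so div: -3*x = 0.
Step 5. [-3*x = 0] divide by the outer -3, so div: x = 0.

Answer: x ∈ {0}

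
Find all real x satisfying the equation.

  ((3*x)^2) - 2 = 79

Step 1. [((3*x)^2) - 2 = 79] the outer -2 inverts by adding 2 ⇒ sub: (3*x)^2 = 81.
Step 2. [(3*x)^2 = 81] √ both sides: 81 ≥ 0 gives two branches ⇒ sqrt: 3*x = 9 or -9.
Step 3. [3*x = 9 or -9] leading coefficient 3: divide by 3, so div: x = 3 or -3.

Answer: x ∈ {-3, 3}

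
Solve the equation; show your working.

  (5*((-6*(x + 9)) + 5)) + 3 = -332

Step 1. [(5*((-6*(x + 9)) + 5)) + 3 = -332] +3 is outermost — subtract 3 both sides, so sub: 5*((-6*(x + 9)) + 5) = -335.
Step 2. [5*((-6*(x + 9)) + 5) = -335] LHS = 5·(…); ÷5 both sides. So div: (-6*(x + 9)) + 5 = -67.
Step 3. [(-6*(x + 9)) + 5 = -67] subtract 5: x sits inside (… + 5), so sub: -6*(x + 9) = -72.
Step 4. [-6*(x + 9) = -72] -6 out front; divide by -6 ⇒ div: x + 9 = 12.
Step 5. [x + 9 = 12] the outer +9 inverts by subtracting 9 ⇒ sub: x = 3.

Answer: x ∈ {3}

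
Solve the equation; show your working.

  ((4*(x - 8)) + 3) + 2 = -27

Step 1. [((4*(x - 8)) + 3) + 2 = -27] 2 comes off first (subtract 2) ⇒ sub: (4*(x - 8)) + 3 = -29.
Step 2. [(4*(x - 8)) + 3 = -29] +3 is outermost — subtract 3 both sides, so sub: 4*(x - 8) = -32.
Step 3. [4*(x - 8) = -32] 4·(inner) — divide through by 4, so div: x - 8 = -8.
Step 4. [x - 8 = -8] peel the -8: add 8 from each side ⇒ sub: x = 0.

Answer: x ∈ {0}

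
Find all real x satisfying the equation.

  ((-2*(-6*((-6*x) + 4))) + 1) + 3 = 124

Step 1. [((-2*(-6*((-6*x) + 4))) + 1) + 3 = 124] +3 is outermost — subtract 3 both sides, so sub: (-2*(-6*((-6*x) + 4))) + 1 = 121.
Step 2. [(-2*(-6*((-6*x) + 4))) + 1 = 121] subtract 1: x sits inside (… + 1). So sub: -2*(-6*((-6*x) + 4)) = 120.
Step 3. [-2*(-6*((-6*x) + 4)) = 120] leading coefficient -2: divide by -2. So div: -6*((-6*x) + 4) = -60.
Step 4. [-6*((-6*x) + 4) = -60] -6·(inner) — divide through by -6 ⇒ div: (-6*x) + 4 = 10.
Step 5. [(-6*x) + 4 = 10] subtract 4: x sits inside (… + 4). So sub: -6*x = 6.
Step 6. [-6*x = 6] leading coefficient -6: divide by -6. So div: x = -1.

Answer: x ∈ {-1}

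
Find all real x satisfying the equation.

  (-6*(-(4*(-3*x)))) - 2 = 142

Step 1. [(-6*(-(4*(-3*x)))) - 2 = 142] peel the -2: add 2 from each side. So sub: -6*(-(4*(-3*x))) = 144.
Step 2. [-6*(-(4*(-3*x))) = 144] LHS = -6·(…); ÷-6 both sides ⇒ div: -(4*(-3*x)) = -24.
Step 3. [-(4*(-3*x)) = -24] LHS negated; negate both sides, so neg: 4*(-3*x) = 24.
Step 4. [4*(-3*x) = 24] leading coefficient 4: divide by 4. So div: -3*x = 6.
Step 5. [-3*x = 6] divide by the outer -3. So div: x = -2.

Answer: x ∈ {-2}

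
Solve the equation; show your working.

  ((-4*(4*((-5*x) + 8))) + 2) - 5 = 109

Step 1. [((-4*(4*((-5*x) + 8))) + 2) - 5 = 109] 5 comes off first (add 5) ⇒ sub: (-4*(4*((-5*x) + 8))) + 2 = 114.
Step 2. [(-4*(4*((-5*x) + 8))) + 2 = 114] subtract 2: x sits inside (… + 2) ⇒ sub: -4*(4*((-5*x) + 8)) = 112.
Step 3. [-4*(4*((-5*x) + 8)) = 112] LHS = -4·(…); ÷-4 both sides, so div: 4*((-5*x) + 8) = -28.
Step 4. [4*((-5*x) + 8) = -28] divide by the outer 4. So div: (-5*x) + 8 = -7.
Step 5. [(-5*x) + 8 = -7] 8 comes off first (subtract 8), so sub: -5*x = -15.
Step 6. [-5*x = -15] LHS = -5·(…); ÷-5 both sides, so div: x = 3.

Answer: x ∈ {3}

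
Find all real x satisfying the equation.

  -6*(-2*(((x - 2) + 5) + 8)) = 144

Step 1. [-6*(-2*(((x - 2) + 5) + 8)) = 144] LHS = -6·(…); ÷-6 both sides ⇒ div: -2*(((x - 2) + 5) + 8) = -24.
Step 2. [-2*(((x - 2) + 5) + 8) = -24] -2·(inner) — divide through by -2. So div: ((x - 2) + 5) + 8 = 12.
Step 3. [((x - 2) + 5) + 8 = 12] peel the +8: subtract 8 from each side, so sub: (x - 2) + 5 = 4.
Step 4. [(x - 2) + 5 = 4] peel the +5: subtract 5 from each side ⇒ sub: x - 2 = -1.
Step 5. [x - 2 = -1] the outer -2 inverts by adding 2. So sub: x = 1.

Answer: x ∈ {1}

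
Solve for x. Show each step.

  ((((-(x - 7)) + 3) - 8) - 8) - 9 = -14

Step 1. [((((-(x - 7)) + 3) - 8) - 8) - 9 = -14] 9 comes off first (add 9). So sub: (((-(x - 7)) + 3) - 8) - 8 = -5.
Step 2. [(((-(x - 7)) + 3) - 8) - 8 = -5] 8 comes off first (add 8) ⇒ sub: ((-(x - 7)) + 3) - 8 = 3.
Step 3. [((-(x - 7)) + 3) - 8 = 3] add 8: x sits inside (… - 8). So sub: (-(x - 7)) + 3 = 11.
Step 4. [(-(x - 7)) + 3 = 11] peel the +3: subtract 3 from each side. So sub: -(x - 7) = 8.
Step 5. [-(x - 7) = 8] flip signs both sides. So neg: x - 7 = -8.
Step 6. [x - 7 = -8] the outer -7 inverts by adding 7 ⇒ sub: x = -1.

Answer: x ∈ {-1}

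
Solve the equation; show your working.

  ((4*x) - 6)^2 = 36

Step 1. [((4*x) - 6)^2 = 36] 36 ≥ 0, LHS is (·)² — take ±√. So sqrt: (4*x) - 6 = 6 or -6.
Step 2. [(4*x) - 6 = 6 or -6] peel the -6: add 6 from each side, so sub: 4*x = 12 or 0.
Step 3. [4*x = 12 or 0] divide by the outer 4 ⇒ div: x = 3 or 0.

Answer: x ∈ {0, 3}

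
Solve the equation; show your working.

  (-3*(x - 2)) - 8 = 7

Step 1. [(-3*(x - 2)) - 8 = 7] -8 is outermost — add 8 both sides, so sub: -3*(x - 2) = 15.
Step 2. [-3*(x - 2) = 15] divide by the outer -3 ⇒ div: x - 2 = -5.
Step 3. [x - 2 = -5] -2 is outermost — add 2 both sides ⇒ sub: x = -3.

Answer: x ∈ {-3}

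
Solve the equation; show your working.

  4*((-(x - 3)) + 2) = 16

Step 1. [4*((-(x - 3)) + 2) = 16] 4·(inner) — divide through by 4 ⇒ div: (-(x - 3)) + 2 = 4.
Step 2. [(-(x - 3)) + 2 = 4] 2 comes off first (subtract 2), so sub: -(x - 3) = 2.
Step 3. [-(x - 3) = 2] LHS negated; negate both sides. So neg: x - 3 = -2.
Step 4. [x - 3 = -2] the outer -3 inverts by adding 3, so sub: x = 1.

Answer: x ∈ {1}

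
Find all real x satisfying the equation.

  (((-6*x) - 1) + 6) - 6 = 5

Step 1. [(((-6*x) - 1) + 6) - 6 = 5] peel the -6: add 6 from each side. So sub: ((-6*x) - 1) + 6 = 11.
Step 2. [((-6*x) - 1) + 6 = 11] the outer +6 inverts by subtracting 6. So sub: (-6*x) - 1 = 5.
Step 3. [(-6*x) - 1 = 5] add 1: x sits inside (… - 1), so sub: -6*x = 6.
Step 4. [-6*x = 6] leading coefficient -6: divide by -6. So div: x = -1.

Answer: x ∈ {-1}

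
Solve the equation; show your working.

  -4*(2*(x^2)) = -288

Step 1. [-4*(2*(x^2)) = -288] LHS = -4·(…); ÷-4 both sides. So div: 2*(x^2) = 72.
Step 2. [2*(x^2) = 72] 2·(inner) — divide through by 2. So div: x^2 = 36.
Step 3. [x^2 = 36] 36 ≥ 0, LHS is (·)² — take ±√. So sqrt: x = 6 or -6.

Answer: x ∈ {-6, 6}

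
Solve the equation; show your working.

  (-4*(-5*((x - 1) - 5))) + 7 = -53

Step 1. [(-4*(-5*((x - 1) - 5))) + 7 = -53] 7 comes off first (subtract 7). So sub: -4*(-5*((x - 1) - 5)) = -60.
Step 2. [-4*(-5*((x - 1) - 5)) = -60] -4·(inner) — divide through by -4. So div: -5*((x - 1) - 5) = 15.
Step 3. [-5*((x - 1) - 5) = 15] LHS = -5·(…); ÷-5 both sides. So div: (x - 1) - 5 = -3.
Step 4. [(x - 1) - 5 = -3] 5 comes off first (add 5). So sub: x - 1 = 2.
Step 5. [x - 1 = 2] peel the -1: add 1 from each side ⇒ sub: x = 3.

Answer: x ∈ {3}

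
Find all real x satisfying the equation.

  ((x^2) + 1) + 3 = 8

Step 1. [((x^2) + 1) + 3 = 8] 3 comes off first (subtract 3). So sub: (x^2) + 1 = 5.
Step 2. [(x^2) + 1 = 5] +1 is outermost — subtract 1 both sides ⇒ sub: x^2 = 4.
Step 3. [x^2 = 4] √ both sides: 4 ≥ 0 gives two branches. So sqrt: x = 2 or -2.

Answer: x ∈ {-2, 2}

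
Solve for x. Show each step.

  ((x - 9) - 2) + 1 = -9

Step 1. [((x - 9) - 2) + 1 = -9] +1 is outermost — subtract 1 both sides. So sub: (x - 9) - 2 = -10.
Step 2. [(x - 9) - 2 = -10] the outer -2 inverts by adding 2 ⇒ sub: x - 9 = -8.
Step 3. [x - 9 = -8] the outer -9 inverts by adding 9 ⇒ sub: x = 1.

Answer: x ∈ {1}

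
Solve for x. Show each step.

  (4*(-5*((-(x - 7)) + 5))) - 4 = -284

Step 1. [(4*(-5*((-(x - 7)) + 5))) - 4 = -284] 4 | LHS and 4 | -284: pull 4 out, so factor: (-5*((-(x - 7)) + 5)) - 1 = -71.
Step 2. [(-5*((-(x - 7)) + 5)) - 1 = -71] 1 comes off first (add 1), so sub: -5*((-(x - 7)) + 5) = -70.
Step 3. [-5*((-(x - 7)) + 5) = -70] -5·(inner) — divide through by -5. So div: (-(x - 7)) + 5 = 14.
Step 4. [(-(x - 7)) + 5 = 14] the outer +5 inverts by subtracting 5, so sub: -(x - 7) = 9.
Step 5. [-(x - 7) = 9] LHS negated; negate both sides ⇒ neg: x - 7 = -9.
Step 6. [x - 7 = -9] -7 is outermost — add 7 both sides, so sub: x = -2.

Answer: x ∈ {-2}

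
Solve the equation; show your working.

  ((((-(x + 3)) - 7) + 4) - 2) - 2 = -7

Step 1. [((((-(x + 3)) - 7) + 4) - 2) - 2 = -7] -2 is outermost — add 2 both sides ⇒ sub: (((-(x + 3)) - 7) + 4) - 2 = -5.
Step 2. [(((-(x + 3)) - 7) + 4) - 2 = -5] peel the -2: add 2 from each side ⇒ sub: ((-(x + 3)) - 7) + 4 = -3.
Step 3. [((-(x + 3)) - 7) + 4 = -3] the outer +4 inverts by subtracting 4. So sub: (-(x + 3)) - 7 = -7.
Step 4. [(-(x + 3)) - 7 = -7] peel the -7: add 7 from each side ⇒ sub: -(x + 3) = 0.
Step 5. [-(x + 3) = 0] leading − — multiply by −1. So neg: x + 3 = 0.
Step 6. [x + 3 = 0] subtract 3: x sits inside (… + 3), so sub: x = -3.

Answer: x ∈ {-3}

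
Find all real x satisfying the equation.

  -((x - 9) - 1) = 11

Step 1. [-((x - 9) - 1) = 11] flip signs both sides ⇒ neg: (x - 9) - 1 = -11.
Step 2. [(x - 9) - 1 = -11] the outer -1 inverts by adding 1, so sub: x - 9 = -10.
Step 3. [x - 9 = -10] peel the -9: add 9 from each side. So sub: x = -1.

Answer: x ∈ {-1}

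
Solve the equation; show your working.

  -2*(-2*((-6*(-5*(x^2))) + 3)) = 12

Step 1. [-2*(-2*((-6*(-5*(x^2))) + 3)) = 12] LHS = -2·(…); ÷-2 both sides. So div: -2*((-6*(-5*(x^2))) + 3) = -6.
Step 2. [-2*((-6*(-5*(x^2))) + 3) = -6] LHS = -2·(…); ÷-2 both sides. So div: (-6*(-5*(x^2))) + 3 = 3.
Step 3. [(-6*(-5*(x^2))) + 3 = 3] peel the +3: subtract 3 from each side ⇒ sub: -6*(-5*(x^2)) = 0.
Step 4. [-6*(-5*(x^2)) = 0] -6 out front; divide by -6 ⇒ div: -5*(x^2) = 0.
Step 5. [-5*(x^2) = 0] LHS = -5·(…); ÷-5 both sides ⇒ div: x^2 = 0.
Step 6. [x^2 = 0] LHS squared, RHS 0 ≥ 0: apply √ (±), so sqrt: x = 0.

Answer: x ∈ {0}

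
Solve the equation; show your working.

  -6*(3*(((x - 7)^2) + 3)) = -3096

Step 1. [-6*(3*(((x - 7)^2) + 3)) = -3096] -6 out front; divide by -6. So div: 3*(((x - 7)^2) + 3) = 516.
Step 2. [3*(((x - 7)^2) + 3) = 516] leading coefficient 3: divide by 3 ⇒ div: ((x - 7)^2) + 3 = 172.
Step 3. [((x - 7)^2) + 3 = 172] the outer +3 inverts by subtracting 3 ⇒ sub: (x - 7)^2 = 169.
Step 4. [(x - 7)^2 = 169] LHS squared, RHS 169 ≥ 0: apply √ (±). So sqrt: x - 7 = 13 or -13.
Step 5. [x - 7 = 13 or -13] -7 is outermost — add 7 both sides, so sub: x = 20 or -6.

Answer: x ∈ {-6, 20}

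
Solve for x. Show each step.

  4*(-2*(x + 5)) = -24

Step 1. [4*(-2*(x + 5)) = -24] leading coefficient 4: divide by 4. So div: -2*(x + 5) = -6.
Step 2. [-2*(x + 5) = -6] LHS = -2·(…); ÷-2 both sides ⇒ div: x + 5 = 3.
Step 3. [x + 5 = 3] subtract 5: x sits inside (… + 5) ⇒ sub: x = -2.

Answer: x ∈ {-2}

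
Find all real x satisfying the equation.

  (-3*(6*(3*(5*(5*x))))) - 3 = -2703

Step 1. [(-3*(6*(3*(5*(5*x))))) - 3 = -2703] -3 divides every term; factor it out ⇒ factor: (6*(3*(5*(5*x)))) + 1 = 901.
Step 2. [(6*(3*(5*(5*x)))) + 1 = 901] +1 is outermost — subtract 1 both sides ⇒ sub: 6*(3*(5*(5*x))) = 900.
Step 3. [6*(3*(5*(5*x))) = 900] leading coefficient 6: divide by 6, so div: 3*(5*(5*x)) = 150.
Step 4. [3*(5*(5*x)) = 150] 3·(inner) — divide through by 3. So div: 5*(5*x) = 50.
Step 5. [5*(5*x) = 50] 5·(inner) — divide through by 5, so div: 5*x = 10.
Step 6. [5*x = 10] 5·(inner) — divide through by 5 ⇒ div: x = 2.

Answer: x ∈ {2}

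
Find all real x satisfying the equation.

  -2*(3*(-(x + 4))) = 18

Step 1. [-2*(3*(-(x + 4))) = 18] -2 out front; divide by -2. So div: 3*(-(x + 4)) = -9.
Step 2. [3*(-(x + 4)) = -9] divide by the outer 3, so div: -(x + 4) = -3.
Step 3. [-(x + 4) = -3] LHS negated; negate both sides, so neg: x + 4 = 3.
Step 4. [x + 4 = 3] 4 comes off first (subtract 4), so sub: x = -1.

Answer: x ∈ {-1}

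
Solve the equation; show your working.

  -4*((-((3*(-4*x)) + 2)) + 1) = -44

Step 1. [-4*((-((3*(-4*x)) + 2)) + 1) = -44] divide by the outer -4 ⇒ div: (-((3*(-4*x)) + 2)) + 1 = 11.
Step 2. [(-((3*(-4*x)) + 2)) + 1 = 11] peel the +1: subtract 1 from each side. So sub: -((3*(-4*x)) + 2) = 10.
Step 3. [-((3*(-4*x)) + 2) = 10] LHS negated; negate both sides. So neg: (3*(-4*x)) + 2 = -10.
Step 4. [(3*(-4*x)) + 2 = -10] peel the +2: subtract 2 from each side ⇒ sub: 3*(-4*x) = -12.
Step 5. [3*(-4*x) = -12] 3·(inner) — divide through by 3 ⇒ div: -4*x = -4.
Step 6. [-4*x = -4] LHS = -4·(…); ÷-4 both sides ⇒ div: x = 1.

Answer: x ∈ {1}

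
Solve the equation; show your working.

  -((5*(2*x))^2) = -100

Step 1. [-((5*(2*x))^2) = -100] flip signs both sides. So neg: (5*(2*x))^2 = 100.
Step 2. [(5*(2*x))^2 = 100] 100 ≥ 0, LHS is (·)² — take ±√, so sqrt: 5*(2*x) = 10 or -10.
Step 3. [5*(2*x) = 10 or -10] divide by the outer 5, so div: 2*x = 2 or -2.
Step 4. [2*x = 2 or -2] 2 out front; divide by 2. So div: x = 1 or -1.

Answer: x ∈ {-1, 1}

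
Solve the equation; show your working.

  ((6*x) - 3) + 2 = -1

Step 1. [((6*x) - 3) + 2 = -1] +2 is outermost — subtract 2 both sides. So sub: (6*x) - 3 = -3.
Step 2. [(6*x) - 3 = -3] -3 is outermost — add 3 both sides. So sub: 6*x = 0.
Step 3. [6*x = 0] divide by the outer 6, so div: x = 0.

Answer: x ∈ {0}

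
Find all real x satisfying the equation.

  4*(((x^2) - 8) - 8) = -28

Step 1. [4*(((x^2) - 8) - 8) = -28] LHS = 4·(…); ÷4 both sides. So div: ((x^2) - 8) - 8 = -7.
Step 2. [((x^2) - 8) - 8 = -7] peel the -8: add 8 from each side ⇒ sub: (x^2) - 8 = 1.
Step 3. [(x^2) - 8 = 1] the outer -8 inverts by adding 8 ⇒ sub: x^2 = 9.
Step 4. [x^2 = 9] LHS squared, RHS 9 ≥ 0: apply √ (±), so sqrt: x = 3 or -3.

Answer: x ∈ {-3, 3}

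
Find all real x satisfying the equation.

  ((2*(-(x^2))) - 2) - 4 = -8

Step 1. [((2*(-(x^2))) - 2) - 4 = -8] peel the -4: add 4 from each side ⇒ sub: (2*(-(x^2))) - 2 = -4.
Step 2. [(2*(-(x^2))) - 2 = -4] 2 divides every term; factor it out, so factor: (-(x^2)) - 1 = -2.
Step 3. [(-(x^2)) - 1 = -2] add 1: x sits inside (… - 1) ⇒ sub: -(x^2) = -1.
Step 4. [-(x^2) = -1] leading − — multiply by −1, so neg: x^2 = 1.
Step 5. [x^2 = 1] √ both sides: 1 ≥ 0 gives two branches. So sqrt: x = 1 or -1.

Answer: x ∈ {-1, 1}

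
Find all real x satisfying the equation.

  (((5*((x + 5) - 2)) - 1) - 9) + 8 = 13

Step 1. [(((5*((x + 5) - 2)) - 1) - 9) + 8 = 13] peel the +8: subtract 8 from each side, so sub: ((5*((x + 5) - 2)) - 1) - 9 = 5.
Step 2. [((5*((x + 5) - 2)) - 1) - 9 = 5] peel the -9: add 9 from each side. So sub: (5*((x + 5) - 2)) - 1 = 14.
Step 3. [(5*((x + 5) - 2)) - 1 = 14] peel the -1: add 1 from each side ⇒ sub: 5*((x + 5) - 2) = 15.
Step 4. [5*((x + 5) - 2) = 15] leading coefficient 5: divide by 5. So div: (x + 5) - 2 = 3.
Step 5. [(x + 5) - 2 = 3] -2 is outermost — add 2 both sides. So sub: x + 5 = 5.
Step 6. [x + 5 = 5] 5 comes off first (subtract 5), so sub: x = 0.

Answer: x ∈ {0}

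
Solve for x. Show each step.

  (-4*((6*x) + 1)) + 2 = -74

Step 1. [(-4*((6*x) + 1)) + 2 = -74] +2 is outermost — subtract 2 both sides, so sub: -4*((6*x) + 1) = -76.
Step 2. [-4*((6*x) + 1) = -76] LHS = -4·(…); ÷-4 both sides ⇒ div: (6*x) + 1 = 19.
Step 3. [(6*x) + 1 = 19] subtract 1: x sits inside (… + 1). So sub: 6*x = 18.
Step 4. [6*x = 18] 6 out front; divide by 6. So div: x = 3.

Answer: x ∈ {3}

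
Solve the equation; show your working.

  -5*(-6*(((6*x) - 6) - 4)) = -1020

Step 1. [-5*(-6*(((6*x) - 6) - 4)) = -1020] -5 out front; divide by -5. So div: -6*(((6*x) - 6) - 4) = 204.
Step 2. [-6*(((6*x) - 6) - 4) = 204] -6 out front; divide by -6 ⇒ div: ((6*x) - 6) - 4 = -34.
Step 3. [((6*x) - 6) - 4 = -34] -4 is outermost — add 4 both sides, so sub: (6*x) - 6 = -30.
Step 4. [(6*x) - 6 = -30] common factor 6 (LHS and -30) — divide through ⇒ factor: x - 1 = -5.
Step 5. [x - 1 = -5] 1 comes off first (add 1) ⇒ sub: x = -4.

Answer: x ∈ {-4}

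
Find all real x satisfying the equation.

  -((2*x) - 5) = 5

Step 1. [-((2*x) - 5) = 5] flip signs both sides, so neg: (2*x) - 5 = -5.
Step 2. [(2*x) - 5 = -5] peel the -5: add 5 from each side ⇒ sub: 2*x = 0.
Step 3. [2*x = 0] LHS = 2·(…); ÷2 both sides ⇒ div: x = 0.

Answer: x ∈ {0}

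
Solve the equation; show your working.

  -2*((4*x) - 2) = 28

Step 1. [-2*((4*x) - 2) = 28] -2 out front; divide by -2, so div: (4*x) - 2 = -14.
Step 2. [(4*x) - 2 = -14] the outer -2 inverts by adding 2 ⇒ sub: 4*x = -12.
Step 3. [4*x = -12] leading coefficient 4: divide by 4. So div: x = -3.

Answer: x ∈ {-3}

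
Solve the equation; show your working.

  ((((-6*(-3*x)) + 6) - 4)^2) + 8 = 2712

Step 1. [((((-6*(-3*x)) + 6) - 4)^2) + 8 = 2712] 8 comes off first (subtract 8) ⇒ sub: (((-6*(-3*x)) + 6) - 4)^2 = 2704.
Step 2. [(((-6*(-3*x)) + 6) - 4)^2 = 2704] 2704 ≥ 0, LHS is (·)² — take ±√ ⇒ sqrt: ((-6*(-3*x)) + 6) - 4 = 52 or -52.
Step 3. [((-6*(-3*x)) + 6) - 4 = 52 or -52] 4 comes off first (add 4) ⇒ sub: (-6*(-3*x)) + 6 = 56 or -48.
Step 4. [(-6*(-3*x)) + 6 = 56 or -48] +6 is outermost — subtract 6 both sides, so sub: -6*(-3*x) = 50 or -54.
Step 5. [-6*(-3*x) = 50 or -54] -6·(inner) — divide through by -6 ⇒ div: -3*x = -25/3 or 9.
Step 6. [-3*x = -25/3 or 9] -3·(inner) — divide through by -3. So div: x = 25/9 or -3.

Answer: x ∈ {-3, 25/9}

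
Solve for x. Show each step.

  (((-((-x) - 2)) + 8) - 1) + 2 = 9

Step 1. [(((-((-x) - 2)) + 8) - 1) + 2 = 9] +2 is outermost — subtract 2 both sides. So sub: ((-((-x) - 2)) + 8) - 1 = 7.
Step 2. [((-((-x) - 2)) + 8) - 1 = 7] -1 is outermost — add 1 both sides ⇒ sub: (-((-x) - 2)) + 8 = 8.
Step 3. [(-((-x) - 2)) + 8 = 8] +8 is outermost — subtract 8 both sides ⇒ sub: -((-x) - 2) = 0.
Step 4. [-((-x) - 2) = 0] LHS negated; negate both sides. So neg: (-x) - 2 = 0.
Step 5. [(-x) - 2 = 0] -2 is outermost — add 2 both sides. So sub: -x = 2.
Step 6. [-x = 2] LHS negated; negate both sides ⇒ neg: x = -2.

Answer: x ∈ {-2}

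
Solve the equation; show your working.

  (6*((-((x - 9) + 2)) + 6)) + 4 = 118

Step 1. [(6*((-((x - 9) + 2)) + 6)) + 4 = 118] subtract 4: x sits inside (… + 4) ⇒ sub: 6*((-((x - 9) + 2)) + 6) = 114.
Step 2. [6*((-((x - 9) + 2)) + 6) = 114] 6 out front; divide by 6, so div: (-((x - 9) + 2)) + 6 = 19.
Step 3. [(-((x - 9) + 2)) + 6 = 19] the outer +6 inverts by subtracting 6. So sub: -((x - 9) + 2) = 13.
Step 4. [-((x - 9) + 2) = 13] leading − — multiply by −1. So neg: (x - 9) + 2 = -13.
Step 5. [(x - 9) + 2 = -13] the outer +2 inverts by subtracting 2, so sub: x - 9 = -15.
Step 6. [x - 9 = -15] peel the -9: add 9 from each side, so sub: x = -6.

Answer: x ∈ {-6}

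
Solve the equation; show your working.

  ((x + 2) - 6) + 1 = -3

Step 1. [((x + 2) - 6) + 1 = -3] +1 is outermost — subtract 1 both sides. So sub: (x + 2) - 6 = -4.
Step 2. [(x + 2) - 6 = -4] add 6: x sits inside (… - 6), so sub: x + 2 = 2.
Step 3. [x + 2 = 2] +2 is outermost — subtract 2 both sides, so sub: x = 0.

Answer: x ∈ {0}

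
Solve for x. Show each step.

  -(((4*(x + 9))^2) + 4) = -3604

Step 1. [-(((4*(x + 9))^2) + 4) = -3604] flip signs both sides. So neg: ((4*(x + 9))^2) + 4 = 3604.
Step 2. [((4*(x + 9))^2) + 4 = 3604] 4 comes off first (subtract 4), so sub: (4*(x + 9))^2 = 3600.
Step 3. [(4*(x + 9))^2 = 3600] √ both sides: 3600 ≥ 0 gives two branches. So sqrt: 4*(x + 9) = 60 or -60.
Step 4. [4*(x + 9) = 60 or -60] 4·(inner) — divide through by 4. So div: x + 9 = 15 or -15.
Step 5. [x + 9 = 15 or -15] subtract 9: x sits inside (… + 9), so sub: x = 6 or -24.

Answer: x ∈ {-24, 6}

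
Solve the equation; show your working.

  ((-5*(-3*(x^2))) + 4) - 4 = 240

Step 1. [((-5*(-3*(x^2))) + 4) - 4 = 240] add 4: x sits inside (… - 4) ⇒ sub: (-5*(-3*(x^2))) + 4 = 244.
Step 2. [(-5*(-3*(x^2))) + 4 = 244] the outer +4 inverts by subtracting 4. So sub: -5*(-3*(x^2)) = 240.
Step 3. [-5*(-3*(x^2)) = 240] -5 out front; divide by -5 ⇒ div: -3*(x^2) = -48.
Step 4. [-3*(x^2) = -48] leading coefficient -3: divide by -3 ⇒ div: x^2 = 16.
Step 5. [x^2 = 16] √ both sides: 16 ≥ 0 gives two branches, so sqrt: x = 4 or -4.

Answer: x ∈ {-4, 4}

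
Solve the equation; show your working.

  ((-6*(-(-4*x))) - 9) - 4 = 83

Step 1. [((-6*(-(-4*x))) - 9) - 4 = 83] -4 is outermost — add 4 both sides ⇒ sub: (-6*(-(-4*x))) - 9 = 87.
Step 2. [(-6*(-(-4*x))) - 9 = 87] peel the -9: add 9 from each side. So sub: -6*(-(-4*x)) = 96.
Step 3. [-6*(-(-4*x)) = 96] -6·(inner) — divide through by -6, so div: -(-4*x) = -16.
Step 4. [-(-4*x) = -16] LHS negated; negate both sides, so neg: -4*x = 16.
Step 5. [-4*x = 16] leading coefficient -4: divide by -4. So div: x = -4.

Answer: x ∈ {-4}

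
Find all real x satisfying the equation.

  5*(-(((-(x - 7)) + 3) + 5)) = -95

Step 1. [5*(-(((-(x - 7)) + 3) + 5)) = -95] 5·(inner) — divide through by 5, so div: -(((-(x - 7)) + 3) + 5) = -19.
Step 2. [-(((-(x - 7)) + 3) + 5) = -19] leading − — multiply by −1. So neg: ((-(x - 7)) + 3) + 5 = 19.
Step 3. [((-(x - 7)) + 3) + 5 = 19] +5 is outermost — subtract 5 both sides ⇒ sub: (-(x - 7)) + 3 = 14.
Step 4. [(-(x - 7)) + 3 = 14] subtract 3: x sits inside (… + 3), so sub: -(x - 7) = 11.
Step 5. [-(x - 7) = 11] LHS negated; negate both sides. So neg: x - 7 = -11.
Step 6. [x - 7 = -11] peel the -7: add 7 from each side. So sub: x = -4.

Answer: x ∈ {-4}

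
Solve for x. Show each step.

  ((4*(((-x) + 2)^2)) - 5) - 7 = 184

Step 1. [((4*(((-x) + 2)^2)) - 5) - 7 = 184] -7 is outermost — add 7 both sides, so sub: (4*(((-x) + 2)^2)) - 5 = 191.
Step 2. [(4*(((-x) + 2)^2)) - 5 = 191] the outer -5 inverts by adding 5, so sub: 4*(((-x) + 2)^2) = 196.
Step 3. [4*(((-x) + 2)^2) = 196] leading coefficient 4: divide by 4. So div: ((-x) + 2)^2 = 49.
Step 4. [((-x) + 2)^2 = 49] √ both sides: 49 ≥ 0 gives two branches ⇒ sqrt: (-x) + 2 = 7 or -7.
Step 5. [(-x) + 2 = 7 or -7] +2 is outermost — subtract 2 both sides, so sub: -x = 5 or -9.
Step 6. [-x = 5 or -9] LHS negated; negate both sides. So neg: x = -5 or 9.

Answer: x ∈ {-5, 9}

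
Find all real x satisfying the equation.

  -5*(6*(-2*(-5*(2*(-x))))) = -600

Step 1. [-5*(6*(-2*(-5*(2*(-x))))) = -600] -5 out front; divide by -5, so div: 6*(-2*(-5*(2*(-x)))) = 120.
Step 2. [6*(-2*(-5*(2*(-x)))) = 120] 6·(inner) — divide through by 6. So div: -2*(-5*(2*(-x))) = 20.
Step 3. [-2*(-5*(2*(-x))) = 20] -2 out front; divide by -2 ⇒ div: -5*(2*(-x)) = -10.
Step 4. [-5*(2*(-x)) = -10] leading coefficient -5: divide by -5 ⇒ div: 2*(-x) = 2.
Step 5. [2*(-x) = 2] leading coefficient 2: divide by 2 ⇒ div: -x = 1.
Step 6. [-x = 1] flip signs both sides ⇒ neg: x = -1.

Answer: x ∈ {-1}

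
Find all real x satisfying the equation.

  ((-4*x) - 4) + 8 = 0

Step 1. [((-4*x) - 4) + 8 = 0] the outer +8 inverts by subtracting 8. So sub: (-4*x) - 4 = -8.
Step 2. [(-4*x) - 4 = -8] add 4: x sits inside (… - 4), so sub: -4*x = -4.
Step 3. [-4*x = -4] LHS = -4·(…); ÷-4 both sides ⇒ div: x = 1.

Answer: x ∈ {1}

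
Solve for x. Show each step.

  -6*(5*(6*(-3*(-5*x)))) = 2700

Step 1. [-6*(5*(6*(-3*(-5*x)))) = 2700] LHS = -6·(…); ÷-6 both sides ⇒ div: 5*(6*(-3*(-5*x))) = -450.
Step 2. [5*(6*(-3*(-5*x))) = -450] LHS = 5·(…); ÷5 both sides ⇒ div: 6*(-3*(-5*x)) = -90.
Step 3. [6*(-3*(-5*x)) = -90] 6 out front; divide by 6. So div: -3*(-5*x) = -15.
Step 4. [-3*(-5*x) = -15] -3 out front; divide by -3. So div: -5*x = 5.
Step 5. [-5*x = 5] -5·(inner) — divide through by -5 ⇒ div: x = -1.

Answer: x ∈ {-1}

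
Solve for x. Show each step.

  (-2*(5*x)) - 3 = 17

Step 1. [(-2*(5*x)) - 3 = 17] the outer -3 inverts by adding 3 ⇒ sub: -2*(5*x) = 20.
Step 2. [-2*(5*x) = 20] -2 out front; divide by -2. So div: 5*x = -10.
Step 3. [5*x = -10] 5·(inner) — divide through by 5. So div: x = -2.

Answer: x ∈ {-2}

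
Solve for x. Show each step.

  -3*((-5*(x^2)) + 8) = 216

Step 1. [-3*((-5*(x^2)) + 8) = 216] LHS = -3·(…); ÷-3 both sides. So div: (-5*(x^2)) + 8 = -72.
Step 2. [(-5*(x^2)) + 8 = -72] subtract 8: x sits inside (… + 8), so sub: -5*(x^2) = -80.
Step 3. [-5*(x^2) = -80] -5 out front; divide by -5, so div: x^2 = 16.
Step 4. [x^2 = 16] √ both sides: 16 ≥ 0 gives two branches. So sqrt: x = 4 or -4.

Answer: x ∈ {-4, 4}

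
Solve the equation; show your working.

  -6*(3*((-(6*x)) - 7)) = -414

Step 1. [-6*(3*((-(6*x)) - 7)) = -414] divide by the outer -6. So div: 3*((-(6*x)) - 7) = 69.
Step 2. [3*((-(6*x)) - 7) = 69] 3 out front; divide by 3. So div: (-(6*x)) - 7 = 23.
Step 3. [(-(6*x)) - 7 = 23] -7 is outermost — add 7 both sides. So sub: -(6*x) = 30.
Step 4. [-(6*x) = 30] LHS negated; negate both sides, so neg: 6*x = -30.
Step 5. [6*x = -30] 6·(inner) — divide through by 6, so div: x = -5.

Answer: x ∈ {-5}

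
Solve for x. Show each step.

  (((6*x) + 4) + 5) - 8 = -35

Step 1. [(((6*x) + 4) + 5) - 8 = -35] peel the -8: add 8 from each side, so sub: ((6*x) + 4) + 5 = -27.
Step 2. [((6*x) + 4) + 5 = -27] subtract 5: x sits inside (… + 5). So sub: (6*x) + 4 = -32.
Step 3. [(6*x) + 4 = -32] 4 comes off first (subtract 4). So sub: 6*x = -36.
Step 4. [6*x = -36] leading coefficient 6: divide by 6 ⇒ div: x = -6.

Answer: x ∈ {-6}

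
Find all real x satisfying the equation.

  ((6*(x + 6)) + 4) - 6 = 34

Step 1. [((6*(x + 6)) + 4) - 6 = 34] the outer -6 inverts by adding 6, so sub: (6*(x + 6)) + 4 = 40.
Step 2. [(6*(x + 6)) + 4 = 40] the outer +4 inverts by subtracting 4 ⇒ sub: 6*(x + 6) = 36.
Step 3. [6*(x + 6) = 36] 6 out front; divide by 6. So div: x + 6 = 6.
Step 4. [x + 6 = 6] subtract 6: x sits inside (… + 6), so sub: x = 0.

Answer: x ∈ {0}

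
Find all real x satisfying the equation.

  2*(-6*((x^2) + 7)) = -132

Step 1. [2*(-6*((x^2) + 7)) = -132] divide by the outer 2 ⇒ div: -6*((x^2) + 7) = -66.
Step 2. [-6*((x^2) + 7) = -66] leading coefficient -6: divide by -6 ⇒ div: (x^2) + 7 = 11.
Step 3. [(x^2) + 7 = 11] 7 comes off first (subtract 7) ⇒ sub: x^2 = 4.
Step 4. [x^2 = 4] √ both sides: 4 ≥ 0 gives two branches. So sqrt: x = 2 or -2.

Answer: x ∈ {-2, 2}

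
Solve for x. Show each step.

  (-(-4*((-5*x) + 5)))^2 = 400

Step 1. [(-(-4*((-5*x) + 5)))^2 = 400] √ both sides: 400 ≥ 0 gives two branches, so sqrt: -(-4*((-5*x) + 5)) = 20 or -20.
Step 2. [-(-4*((-5*x) + 5)) = 20 or -20] leading − — multiply by −1 ⇒ neg: -4*((-5*x) + 5) = -20 or 20.
Step 3. [-4*((-5*x) + 5) = -20 or 20] -4·(inner) — divide through by -4 ⇒ div: (-5*x) + 5 = 5 or -5.
Step 4. [(-5*x) + 5 = 5 or -5] subtract 5: x sits inside (… + 5). So sub: -5*x = 0 or -10.
Step 5. [-5*x = 0 or -10] leading coefficient -5: divide by -5. So div: x = 0 or 2.

Answer: x ∈ {0, 2}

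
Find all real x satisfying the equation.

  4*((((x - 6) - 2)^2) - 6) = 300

Step 1. [4*((((x - 6) - 2)^2) - 6) = 300] leading coefficient 4: divide by 4. So div: (((x - 6) - 2)^2) - 6 = 75.
Step 2. [(((x - 6) - 2)^2) - 6 = 75] -6 is outermost — add 6 both sides ⇒ sub: ((x - 6) - 2)^2 = 81.
Step 3. [((x - 6) - 2)^2 = 81] √ both sides: 81 ≥ 0 gives two branches, so sqrt: (x - 6) - 2 = 9 or -9.
Step 4. [(x - 6) - 2 = 9 or -9] add 2: x sits inside (… - 2). So sub: x - 6 = 11 or -7.
Step 5. [x - 6 = 11 or -7] the outer -6 inverts by adding 6. So sub: x = 17 or -1.

Answer: x ∈ {-1, 17}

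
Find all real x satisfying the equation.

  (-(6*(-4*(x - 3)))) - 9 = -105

Step 1. [(-(6*(-4*(x - 3)))) - 9 = -105] 9 comes off first (add 9). So sub: -(6*(-4*(x - 3))) = -96.
Step 2. [-(6*(-4*(x - 3))) = -96] flip signs both sides ⇒ neg: 6*(-4*(x - 3)) = 96.
Step 3. [6*(-4*(x - 3)) = 96] LHS = 6·(…); ÷6 both sides, so div: -4*(x - 3) = 16.
Step 4. [-4*(x - 3) = 16] leading coefficient -4: divide by -4. So div: x - 3 = -4.
Step 5. [x - 3 = -4] peel the -3: add 3 from each side. So sub: x = -1.

Answer: x ∈ {-1}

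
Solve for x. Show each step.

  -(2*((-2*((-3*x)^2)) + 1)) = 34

Step 1. [-(2*((-2*((-3*x)^2)) + 1)) = 34] leading − — multiply by −1. So neg: 2*((-2*((-3*x)^2)) + 1) = -34.
Step 2. [2*((-2*((-3*x)^2)) + 1) = -34] leading coefficient 2: divide by 2 ⇒ div: (-2*((-3*x)^2)) + 1 = -17.
Step 3. [(-2*((-3*x)^2)) + 1 = -17] +1 is outermost — subtract 1 both sides ⇒ sub: -2*((-3*x)^2) = -18.
Step 4. [-2*((-3*x)^2) = -18] -2 out front; divide by -2, so div: (-3*x)^2 = 9.
Step 5. [(-3*x)^2 = 9] 9 ≥ 0, LHS is (·)² — take ±√, so sqrt: -3*x = 3 or -3.
Step 6. [-3*x = 3 or -3] -3·(inner) — divide through by -3. So div: x = -1 or 1.

Answer: x ∈ {-1, 1}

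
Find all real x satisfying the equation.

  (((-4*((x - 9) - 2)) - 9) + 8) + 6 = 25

Step 1. [(((-4*((x - 9) - 2)) - 9) + 8) + 6 = 25] the outer +6 inverts by subtracting 6 ⇒ sub: ((-4*((x - 9) - 2)) - 9) + 8 = 19.
Step 2. [((-4*((x - 9) - 2)) - 9) + 8 = 19] the outer +8 inverts by subtracting 8 ⇒ sub: (-4*((x - 9) - 2)) - 9 = 11.
Step 3. [(-4*((x - 9) - 2)) - 9 = 11] 9 comes off first (add 9), so sub: -4*((x - 9) - 2) = 20.
Step 4. [-4*((x - 9) - 2) = 20] LHS = -4·(…); ÷-4 both sides. So div: (x - 9) - 2 = -5.
Step 5. [(x - 9) - 2 = -5] peel the -2: add 2 from each side. So sub: x - 9 = -3.
Step 6. [x - 9 = -3] -9 is outermost — add 9 both sides ⇒ sub: x = 6.

Answer: x ∈ {6}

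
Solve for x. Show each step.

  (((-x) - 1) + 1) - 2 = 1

Step 1. [(((-x) - 1) + 1) - 2 = 1] peel the -2: add 2 from each side. So sub: ((-x) - 1) + 1 = 3.
Step 2. [((-x) - 1) + 1 = 3] peel the +1: subtract 1 from each side. So sub: (-x) - 1 = 2.
Step 3. [(-x) - 1 = 2] peel the -1: add 1 from each side, so sub: -x = 3.
Step 4. [-x = 3] flip signs both sides, so neg: x = -3.

Answer: x ∈ {-3}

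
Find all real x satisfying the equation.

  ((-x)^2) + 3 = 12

Step 1. [((-x)^2) + 3 = 12] the outer +3 inverts by subtracting 3. So sub: (-x)^2 = 9.
Step 2. [(-x)^2 = 9] LHS squared, RHS 9 ≥ 0: apply √ (±) ⇒ sqrt: -x = 3 or -3.
Step 3. [-x = 3 or -3] flip signs both sides ⇒ neg: x = -3 or 3.

Answer: x ∈ {-3, 3}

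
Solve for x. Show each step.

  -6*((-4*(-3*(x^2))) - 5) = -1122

Step 1. [-6*((-4*(-3*(x^2))) - 5) = -1122] leading coefficient -6: divide by -6 ⇒ div: (-4*(-3*(x^2))) - 5 = 187.
Step 2. [(-4*(-3*(x^2))) - 5 = 187] add 5: x sits inside (… - 5) ⇒ sub: -4*(-3*(x^2)) = 192.
Step 3. [-4*(-3*(x^2)) = 192] -4·(inner) — divide through by -4, so div: -3*(x^2) = -48.
Step 4. [-3*(x^2) = -48] leading coefficient -3: divide by -3. So div: x^2 = 16.
Step 5. [x^2 = 16] √ both sides: 16 ≥ 0 gives two branches ⇒ sqrt: x = 4 or -4.

Answer: x ∈ {-4, 4}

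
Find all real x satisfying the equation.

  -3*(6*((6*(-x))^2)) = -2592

Step 1. [-3*(6*((6*(-x))^2)) = -2592] -3·(inner) — divide through by -3 ⇒ div: 6*((6*(-x))^2) = 864.
Step 2. [6*((6*(-x))^2) = 864] LHS = 6·(…); ÷6 both sides ⇒ div: (6*(-x))^2 = 144.
Step 3. [(6*(-x))^2 = 144] 144 ≥ 0, LHS is (·)² — take ±√, so sqrt: 6*(-x) = 12 or -12.
Step 4. [6*(-x) = 12 or -12] LHS = 6·(…); ÷6 both sides, so div: -x = 2 or -2.
Step 5. [-x = 2 or -2] LHS negated; negate both sides. So neg: x = -2 or 2.

Answer: x ∈ {-2, 2}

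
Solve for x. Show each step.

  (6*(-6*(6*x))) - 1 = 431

Step 1. [(6*(-6*(6*x))) - 1 = 431] add 1: x sits inside (… - 1), so sub: 6*(-6*(6*x)) = 432.
Step 2. [6*(-6*(6*x)) = 432] divide by the outer 6. So div: -6*(6*x) = 72.
Step 3. [-6*(6*x) = 72] -6 out front; divide by -6 ⇒ div: 6*x = -12.
Step 4. [6*x = -12] 6·(inner) — divide through by 6, so div: x = -2.

Answer: x ∈ {-2}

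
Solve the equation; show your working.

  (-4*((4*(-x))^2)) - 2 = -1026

Step 1. [(-4*((4*(-x))^2)) - 2 = -1026] -2 is outermost — add 2 both sides, so sub: -4*((4*(-x))^2) = -1024.
Step 2. [-4*((4*(-x))^2) = -1024] -4·(inner) — divide through by -4. So div: (4*(-x))^2 = 256.
Step 3. [(4*(-x))^2 = 256] √ both sides: 256 ≥ 0 gives two branches, so sqrt: 4*(-x) = 16 or -16.
Step 4. [4*(-x) = 16 or -16] LHS = 4·(…); ÷4 both sides. So div: -x = 4 or -4.
Step 5. [-x = 4 or -4] LHS negated; negate both sides, so neg: x = -4 or 4.

Answer: x ∈ {-4, 4}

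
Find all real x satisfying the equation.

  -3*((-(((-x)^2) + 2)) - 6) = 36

Step 1. [-3*((-(((-x)^2) + 2)) - 6) = 36] divide by the outer -3, so div: (-(((-x)^2) + 2)) - 6 = -12.
Step 2. [(-(((-x)^2) + 2)) - 6 = -12] the outer -6 inverts by adding 6 ⇒ sub: -(((-x)^2) + 2) = -6.
Step 3. [-(((-x)^2) + 2) = -6] flip signs both sides. So neg: ((-x)^2) + 2 = 6.
Step 4. [((-x)^2) + 2 = 6] subtract 2: x sits inside (… + 2) ⇒ sub: (-x)^2 = 4.
Step 5. [(-x)^2 = 4] √ both sides: 4 ≥ 0 gives two branches. So sqrt: -x = 2 or -2.
Step 6. [-x = 2 or -2] LHS negated; negate both sides. So neg: x = -2 or 2.

Answer: x ∈ {-2, 2}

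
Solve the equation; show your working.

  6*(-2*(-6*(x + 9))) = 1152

Step 1. [6*(-2*(-6*(x + 9))) = 1152] leading coefficient 6: divide by 6, so div: -2*(-6*(x + 9)) = 192.
Step 2. [-2*(-6*(x + 9)) = 192] -2 out front; divide by -2, so div: -6*(x + 9) = -96.
Step 3. [-6*(x + 9) = -96] LHS = -6·(…); ÷-6 both sides, so div: x + 9 = 16.
Step 4. [x + 9 = 16] peel the +9: subtract 9 from each side ⇒ sub: x = 7.

Answer: x ∈ {7}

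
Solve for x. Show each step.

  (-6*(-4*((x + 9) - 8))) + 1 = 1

Step 1. [(-6*(-4*((x + 9) - 8))) + 1 = 1] 1 comes off first (subtract 1) ⇒ sub: -6*(-4*((x + 9) - 8)) = 0.
Step 2. [-6*(-4*((x + 9) - 8)) = 0] divide by the outer -6. So div: -4*((x + 9) - 8) = 0.
Step 3. [-4*((x + 9) - 8) = 0] divide by the outer -4. So div: (x + 9) - 8 = 0.
Step 4. [(x + 9) - 8 = 0] -8 is outermost — add 8 both sides, so sub: x + 9 = 8.
Step 5. [x + 9 = 8] the outer +9 inverts by subtracting 9. So sub: x = -1.

Answer: x ∈ {-1}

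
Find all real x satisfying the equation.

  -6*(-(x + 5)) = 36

Step 1. [-6*(-(x + 5)) = 36] LHS = -6·(…); ÷-6 both sides ⇒ div: -(x + 5) = -6.
Step 2. [-(x + 5) = -6] LHS negated; negate both sides ⇒ neg: x + 5 = 6.
Step 3. [x + 5 = 6] the outer +5 inverts by subtracting 5, so sub: x = 1.

Answer: x ∈ {1}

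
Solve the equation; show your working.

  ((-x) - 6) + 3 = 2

Step 1. [((-x) - 6) + 3 = 2] +3 is outermost — subtract 3 both sides ⇒ sub: (-x) - 6 = -1.
Step 2. [(-x) - 6 = -1] -6 is outermost — add 6 both sides, so sub: -x = 5.
Step 3. [-x = 5] LHS negated; negate both sides, so neg: x = -5.

Answer: x ∈ {-5}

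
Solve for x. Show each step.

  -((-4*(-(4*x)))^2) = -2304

Step 1. [-((-4*(-(4*x)))^2) = -2304] flip signs both sides. So neg: (-4*(-(4*x)))^2 = 2304.
Step 2. [(-4*(-(4*x)))^2 = 2304] LHS squared, RHS 2304 ≥ 0: apply √ (±), so sqrt: -4*(-(4*x)) = 48 or -48.
Step 3. [-4*(-(4*x)) = 48 or -48] leading coefficient -4: divide by -4 ⇒ div: -(4*x) = -12 or 12.
Step 4. [-(4*x) = -12 or 12] LHS negated; negate both sides, so neg: 4*x = 12 or -12.
Step 5. [4*x = 12 or -12] divide by the outer 4, so div: x = 3 or -3.

Answer: x ∈ {-3, 3}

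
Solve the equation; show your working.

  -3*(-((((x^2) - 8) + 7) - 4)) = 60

Step 1. [-3*(-((((x^2) - 8) + 7) - 4)) = 60] LHS = -3·(…); ÷-3 both sides. So div: -((((x^2) - 8) + 7) - 4) = -20.
Step 2. [-((((x^2) - 8) + 7) - 4) = -20] flip signs both sides. So neg: (((x^2) - 8) + 7) - 4 = 20.
Step 3. [(((x^2) - 8) + 7) - 4 = 20] 4 comes off first (add 4), so sub: ((x^2) - 8) + 7 = 24.
Step 4. [((x^2) - 8) + 7 = 24] peel the +7: subtract 7 from each side. So sub: (x^2) - 8 = 17.
Step 5. [(x^2) - 8 = 17] peel the -8: add 8 from each side. So sub: x^2 = 25.
Step 6. [x^2 = 25] √ both sides: 25 ≥ 0 gives two branches. So sqrt: x = 5 or -5.

Answer: x ∈ {-5, 5}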